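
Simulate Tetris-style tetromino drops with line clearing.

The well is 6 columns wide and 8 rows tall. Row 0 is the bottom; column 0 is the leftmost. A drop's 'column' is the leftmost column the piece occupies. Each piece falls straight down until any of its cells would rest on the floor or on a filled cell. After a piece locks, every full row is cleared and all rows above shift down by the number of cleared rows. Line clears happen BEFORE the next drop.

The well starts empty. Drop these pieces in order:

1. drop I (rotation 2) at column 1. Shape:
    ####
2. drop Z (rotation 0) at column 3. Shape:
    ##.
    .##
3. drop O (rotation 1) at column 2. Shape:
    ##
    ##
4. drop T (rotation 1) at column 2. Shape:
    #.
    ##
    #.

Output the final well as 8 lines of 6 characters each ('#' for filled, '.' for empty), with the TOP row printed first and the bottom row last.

Answer: ..#...
..##..
..#...
..##..
..##..
...##.
....##
.####.

Derivation:
Drop 1: I rot2 at col 1 lands with bottom-row=0; cleared 0 line(s) (total 0); column heights now [0 1 1 1 1 0], max=1
Drop 2: Z rot0 at col 3 lands with bottom-row=1; cleared 0 line(s) (total 0); column heights now [0 1 1 3 3 2], max=3
Drop 3: O rot1 at col 2 lands with bottom-row=3; cleared 0 line(s) (total 0); column heights now [0 1 5 5 3 2], max=5
Drop 4: T rot1 at col 2 lands with bottom-row=5; cleared 0 line(s) (total 0); column heights now [0 1 8 7 3 2], max=8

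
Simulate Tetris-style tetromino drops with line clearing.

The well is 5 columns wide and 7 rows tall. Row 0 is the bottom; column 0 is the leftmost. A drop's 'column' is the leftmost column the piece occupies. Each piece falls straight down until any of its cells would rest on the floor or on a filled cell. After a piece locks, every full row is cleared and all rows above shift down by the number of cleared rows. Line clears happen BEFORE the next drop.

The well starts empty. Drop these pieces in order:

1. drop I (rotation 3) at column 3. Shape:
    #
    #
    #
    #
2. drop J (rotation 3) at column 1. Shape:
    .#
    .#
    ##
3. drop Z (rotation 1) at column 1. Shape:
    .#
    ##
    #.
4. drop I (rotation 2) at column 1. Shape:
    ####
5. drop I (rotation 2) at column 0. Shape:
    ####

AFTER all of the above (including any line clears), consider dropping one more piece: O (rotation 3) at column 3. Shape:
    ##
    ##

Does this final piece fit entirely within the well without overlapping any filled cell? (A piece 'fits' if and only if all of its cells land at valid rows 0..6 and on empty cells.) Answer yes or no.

Drop 1: I rot3 at col 3 lands with bottom-row=0; cleared 0 line(s) (total 0); column heights now [0 0 0 4 0], max=4
Drop 2: J rot3 at col 1 lands with bottom-row=0; cleared 0 line(s) (total 0); column heights now [0 1 3 4 0], max=4
Drop 3: Z rot1 at col 1 lands with bottom-row=2; cleared 0 line(s) (total 0); column heights now [0 4 5 4 0], max=5
Drop 4: I rot2 at col 1 lands with bottom-row=5; cleared 0 line(s) (total 0); column heights now [0 6 6 6 6], max=6
Drop 5: I rot2 at col 0 lands with bottom-row=6; cleared 0 line(s) (total 0); column heights now [7 7 7 7 6], max=7
Test piece O rot3 at col 3 (width 2): heights before test = [7 7 7 7 6]; fits = False

Answer: no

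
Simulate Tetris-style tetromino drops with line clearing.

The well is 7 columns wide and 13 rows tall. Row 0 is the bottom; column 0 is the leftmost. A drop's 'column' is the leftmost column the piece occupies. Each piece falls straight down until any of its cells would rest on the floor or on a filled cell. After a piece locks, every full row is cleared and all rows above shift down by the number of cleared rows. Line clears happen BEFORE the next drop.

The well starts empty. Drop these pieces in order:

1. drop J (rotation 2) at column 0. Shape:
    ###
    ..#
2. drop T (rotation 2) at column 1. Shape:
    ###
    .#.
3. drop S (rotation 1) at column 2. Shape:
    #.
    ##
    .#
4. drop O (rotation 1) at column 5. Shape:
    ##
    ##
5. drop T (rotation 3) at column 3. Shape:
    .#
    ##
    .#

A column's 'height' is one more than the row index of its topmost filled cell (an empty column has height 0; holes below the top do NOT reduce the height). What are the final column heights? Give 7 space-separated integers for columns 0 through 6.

Drop 1: J rot2 at col 0 lands with bottom-row=0; cleared 0 line(s) (total 0); column heights now [2 2 2 0 0 0 0], max=2
Drop 2: T rot2 at col 1 lands with bottom-row=2; cleared 0 line(s) (total 0); column heights now [2 4 4 4 0 0 0], max=4
Drop 3: S rot1 at col 2 lands with bottom-row=4; cleared 0 line(s) (total 0); column heights now [2 4 7 6 0 0 0], max=7
Drop 4: O rot1 at col 5 lands with bottom-row=0; cleared 0 line(s) (total 0); column heights now [2 4 7 6 0 2 2], max=7
Drop 5: T rot3 at col 3 lands with bottom-row=5; cleared 0 line(s) (total 0); column heights now [2 4 7 7 8 2 2], max=8

Answer: 2 4 7 7 8 2 2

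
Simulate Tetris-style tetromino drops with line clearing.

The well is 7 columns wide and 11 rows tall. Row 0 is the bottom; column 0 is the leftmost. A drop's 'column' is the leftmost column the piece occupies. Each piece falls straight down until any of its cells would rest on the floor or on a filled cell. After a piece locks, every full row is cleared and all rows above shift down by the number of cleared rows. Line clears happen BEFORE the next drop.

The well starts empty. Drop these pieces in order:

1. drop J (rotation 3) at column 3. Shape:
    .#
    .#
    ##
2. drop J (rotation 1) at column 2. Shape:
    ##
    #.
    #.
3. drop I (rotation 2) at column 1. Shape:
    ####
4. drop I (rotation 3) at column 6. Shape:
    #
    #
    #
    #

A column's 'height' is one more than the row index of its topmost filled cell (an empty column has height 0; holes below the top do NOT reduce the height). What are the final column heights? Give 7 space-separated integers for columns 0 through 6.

Drop 1: J rot3 at col 3 lands with bottom-row=0; cleared 0 line(s) (total 0); column heights now [0 0 0 1 3 0 0], max=3
Drop 2: J rot1 at col 2 lands with bottom-row=0; cleared 0 line(s) (total 0); column heights now [0 0 3 3 3 0 0], max=3
Drop 3: I rot2 at col 1 lands with bottom-row=3; cleared 0 line(s) (total 0); column heights now [0 4 4 4 4 0 0], max=4
Drop 4: I rot3 at col 6 lands with bottom-row=0; cleared 0 line(s) (total 0); column heights now [0 4 4 4 4 0 4], max=4

Answer: 0 4 4 4 4 0 4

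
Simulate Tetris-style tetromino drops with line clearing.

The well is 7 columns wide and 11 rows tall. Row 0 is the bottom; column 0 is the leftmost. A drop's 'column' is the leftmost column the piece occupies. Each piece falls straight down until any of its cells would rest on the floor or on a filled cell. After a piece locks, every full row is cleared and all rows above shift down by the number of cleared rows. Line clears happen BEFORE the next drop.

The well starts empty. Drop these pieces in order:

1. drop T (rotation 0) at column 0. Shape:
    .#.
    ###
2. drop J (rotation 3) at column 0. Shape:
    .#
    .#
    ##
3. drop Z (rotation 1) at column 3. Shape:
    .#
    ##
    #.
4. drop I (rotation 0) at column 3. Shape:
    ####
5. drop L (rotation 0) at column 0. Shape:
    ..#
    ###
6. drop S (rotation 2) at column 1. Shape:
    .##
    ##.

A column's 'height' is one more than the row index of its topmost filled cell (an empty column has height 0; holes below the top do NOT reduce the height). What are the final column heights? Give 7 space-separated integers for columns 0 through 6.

Answer: 6 8 9 9 4 4 4

Derivation:
Drop 1: T rot0 at col 0 lands with bottom-row=0; cleared 0 line(s) (total 0); column heights now [1 2 1 0 0 0 0], max=2
Drop 2: J rot3 at col 0 lands with bottom-row=2; cleared 0 line(s) (total 0); column heights now [3 5 1 0 0 0 0], max=5
Drop 3: Z rot1 at col 3 lands with bottom-row=0; cleared 0 line(s) (total 0); column heights now [3 5 1 2 3 0 0], max=5
Drop 4: I rot0 at col 3 lands with bottom-row=3; cleared 0 line(s) (total 0); column heights now [3 5 1 4 4 4 4], max=5
Drop 5: L rot0 at col 0 lands with bottom-row=5; cleared 0 line(s) (total 0); column heights now [6 6 7 4 4 4 4], max=7
Drop 6: S rot2 at col 1 lands with bottom-row=7; cleared 0 line(s) (total 0); column heights now [6 8 9 9 4 4 4], max=9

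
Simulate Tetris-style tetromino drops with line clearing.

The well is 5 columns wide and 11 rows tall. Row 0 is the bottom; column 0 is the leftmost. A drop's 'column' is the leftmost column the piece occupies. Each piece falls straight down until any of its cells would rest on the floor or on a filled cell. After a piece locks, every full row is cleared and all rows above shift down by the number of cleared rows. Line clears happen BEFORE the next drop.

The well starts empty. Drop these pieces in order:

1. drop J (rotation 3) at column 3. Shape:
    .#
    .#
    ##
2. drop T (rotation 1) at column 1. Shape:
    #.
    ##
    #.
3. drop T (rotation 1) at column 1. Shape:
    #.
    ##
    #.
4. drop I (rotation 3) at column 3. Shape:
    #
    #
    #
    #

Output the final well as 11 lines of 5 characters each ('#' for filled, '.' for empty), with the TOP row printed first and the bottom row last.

Drop 1: J rot3 at col 3 lands with bottom-row=0; cleared 0 line(s) (total 0); column heights now [0 0 0 1 3], max=3
Drop 2: T rot1 at col 1 lands with bottom-row=0; cleared 0 line(s) (total 0); column heights now [0 3 2 1 3], max=3
Drop 3: T rot1 at col 1 lands with bottom-row=3; cleared 0 line(s) (total 0); column heights now [0 6 5 1 3], max=6
Drop 4: I rot3 at col 3 lands with bottom-row=1; cleared 0 line(s) (total 0); column heights now [0 6 5 5 3], max=6

Answer: .....
.....
.....
.....
.....
.#...
.###.
.#.#.
.#.##
.####
.#.##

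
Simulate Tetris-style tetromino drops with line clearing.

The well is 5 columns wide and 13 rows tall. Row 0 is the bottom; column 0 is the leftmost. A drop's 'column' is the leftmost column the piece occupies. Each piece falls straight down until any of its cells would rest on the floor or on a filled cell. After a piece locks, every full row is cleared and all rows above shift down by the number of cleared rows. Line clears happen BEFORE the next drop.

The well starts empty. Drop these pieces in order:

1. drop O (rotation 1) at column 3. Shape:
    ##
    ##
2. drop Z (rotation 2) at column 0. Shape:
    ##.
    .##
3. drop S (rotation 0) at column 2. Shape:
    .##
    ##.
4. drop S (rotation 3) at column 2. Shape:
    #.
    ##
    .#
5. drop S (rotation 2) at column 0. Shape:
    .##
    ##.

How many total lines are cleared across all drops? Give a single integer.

Answer: 0

Derivation:
Drop 1: O rot1 at col 3 lands with bottom-row=0; cleared 0 line(s) (total 0); column heights now [0 0 0 2 2], max=2
Drop 2: Z rot2 at col 0 lands with bottom-row=0; cleared 0 line(s) (total 0); column heights now [2 2 1 2 2], max=2
Drop 3: S rot0 at col 2 lands with bottom-row=2; cleared 0 line(s) (total 0); column heights now [2 2 3 4 4], max=4
Drop 4: S rot3 at col 2 lands with bottom-row=4; cleared 0 line(s) (total 0); column heights now [2 2 7 6 4], max=7
Drop 5: S rot2 at col 0 lands with bottom-row=6; cleared 0 line(s) (total 0); column heights now [7 8 8 6 4], max=8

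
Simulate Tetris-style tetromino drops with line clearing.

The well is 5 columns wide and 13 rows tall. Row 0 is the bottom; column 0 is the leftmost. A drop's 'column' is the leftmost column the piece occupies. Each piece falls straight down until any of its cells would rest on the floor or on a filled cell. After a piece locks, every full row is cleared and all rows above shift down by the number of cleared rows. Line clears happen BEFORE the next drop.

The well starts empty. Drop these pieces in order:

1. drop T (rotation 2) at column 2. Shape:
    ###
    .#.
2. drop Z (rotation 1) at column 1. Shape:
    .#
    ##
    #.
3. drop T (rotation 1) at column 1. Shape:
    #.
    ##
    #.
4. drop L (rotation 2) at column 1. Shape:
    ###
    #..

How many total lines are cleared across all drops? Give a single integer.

Drop 1: T rot2 at col 2 lands with bottom-row=0; cleared 0 line(s) (total 0); column heights now [0 0 2 2 2], max=2
Drop 2: Z rot1 at col 1 lands with bottom-row=1; cleared 0 line(s) (total 0); column heights now [0 3 4 2 2], max=4
Drop 3: T rot1 at col 1 lands with bottom-row=3; cleared 0 line(s) (total 0); column heights now [0 6 5 2 2], max=6
Drop 4: L rot2 at col 1 lands with bottom-row=6; cleared 0 line(s) (total 0); column heights now [0 8 8 8 2], max=8

Answer: 0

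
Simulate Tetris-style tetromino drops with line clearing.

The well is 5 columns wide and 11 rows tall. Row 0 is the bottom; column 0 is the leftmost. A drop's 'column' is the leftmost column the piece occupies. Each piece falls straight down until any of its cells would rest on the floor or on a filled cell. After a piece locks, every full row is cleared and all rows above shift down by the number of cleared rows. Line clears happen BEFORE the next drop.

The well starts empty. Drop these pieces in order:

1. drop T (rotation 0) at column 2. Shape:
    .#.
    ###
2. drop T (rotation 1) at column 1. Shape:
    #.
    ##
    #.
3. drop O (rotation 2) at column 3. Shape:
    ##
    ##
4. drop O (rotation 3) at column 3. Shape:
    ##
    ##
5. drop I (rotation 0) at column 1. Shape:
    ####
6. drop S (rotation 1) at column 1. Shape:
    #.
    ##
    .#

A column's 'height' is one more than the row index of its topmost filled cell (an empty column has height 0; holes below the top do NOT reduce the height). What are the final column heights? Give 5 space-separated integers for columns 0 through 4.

Answer: 0 10 9 7 7

Derivation:
Drop 1: T rot0 at col 2 lands with bottom-row=0; cleared 0 line(s) (total 0); column heights now [0 0 1 2 1], max=2
Drop 2: T rot1 at col 1 lands with bottom-row=0; cleared 0 line(s) (total 0); column heights now [0 3 2 2 1], max=3
Drop 3: O rot2 at col 3 lands with bottom-row=2; cleared 0 line(s) (total 0); column heights now [0 3 2 4 4], max=4
Drop 4: O rot3 at col 3 lands with bottom-row=4; cleared 0 line(s) (total 0); column heights now [0 3 2 6 6], max=6
Drop 5: I rot0 at col 1 lands with bottom-row=6; cleared 0 line(s) (total 0); column heights now [0 7 7 7 7], max=7
Drop 6: S rot1 at col 1 lands with bottom-row=7; cleared 0 line(s) (total 0); column heights now [0 10 9 7 7], max=10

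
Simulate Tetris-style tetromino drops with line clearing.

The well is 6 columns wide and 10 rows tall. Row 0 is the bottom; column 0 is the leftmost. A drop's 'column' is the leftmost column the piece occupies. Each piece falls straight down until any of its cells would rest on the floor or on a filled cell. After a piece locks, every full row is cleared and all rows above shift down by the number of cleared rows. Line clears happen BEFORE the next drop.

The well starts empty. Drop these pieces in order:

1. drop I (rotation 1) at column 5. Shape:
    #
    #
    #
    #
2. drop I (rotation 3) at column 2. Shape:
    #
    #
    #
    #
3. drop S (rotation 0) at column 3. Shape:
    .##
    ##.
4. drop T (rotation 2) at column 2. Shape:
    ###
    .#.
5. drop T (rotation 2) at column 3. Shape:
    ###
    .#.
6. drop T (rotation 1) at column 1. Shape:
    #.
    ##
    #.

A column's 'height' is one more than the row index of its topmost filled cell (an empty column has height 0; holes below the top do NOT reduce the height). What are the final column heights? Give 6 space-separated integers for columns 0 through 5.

Answer: 0 8 7 8 8 8

Derivation:
Drop 1: I rot1 at col 5 lands with bottom-row=0; cleared 0 line(s) (total 0); column heights now [0 0 0 0 0 4], max=4
Drop 2: I rot3 at col 2 lands with bottom-row=0; cleared 0 line(s) (total 0); column heights now [0 0 4 0 0 4], max=4
Drop 3: S rot0 at col 3 lands with bottom-row=3; cleared 0 line(s) (total 0); column heights now [0 0 4 4 5 5], max=5
Drop 4: T rot2 at col 2 lands with bottom-row=4; cleared 0 line(s) (total 0); column heights now [0 0 6 6 6 5], max=6
Drop 5: T rot2 at col 3 lands with bottom-row=6; cleared 0 line(s) (total 0); column heights now [0 0 6 8 8 8], max=8
Drop 6: T rot1 at col 1 lands with bottom-row=5; cleared 0 line(s) (total 0); column heights now [0 8 7 8 8 8], max=8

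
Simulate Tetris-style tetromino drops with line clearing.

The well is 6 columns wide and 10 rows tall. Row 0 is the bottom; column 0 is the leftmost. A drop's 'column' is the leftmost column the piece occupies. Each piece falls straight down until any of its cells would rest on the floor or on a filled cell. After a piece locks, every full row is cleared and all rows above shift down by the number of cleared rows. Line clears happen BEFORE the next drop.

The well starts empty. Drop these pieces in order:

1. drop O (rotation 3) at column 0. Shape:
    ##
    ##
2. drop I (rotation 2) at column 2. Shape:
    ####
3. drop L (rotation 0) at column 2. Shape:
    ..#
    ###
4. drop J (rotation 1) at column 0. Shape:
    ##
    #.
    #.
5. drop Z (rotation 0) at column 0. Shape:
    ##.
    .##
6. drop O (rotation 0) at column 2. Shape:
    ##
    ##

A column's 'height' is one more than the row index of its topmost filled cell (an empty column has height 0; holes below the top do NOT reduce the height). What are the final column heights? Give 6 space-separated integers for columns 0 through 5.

Drop 1: O rot3 at col 0 lands with bottom-row=0; cleared 0 line(s) (total 0); column heights now [2 2 0 0 0 0], max=2
Drop 2: I rot2 at col 2 lands with bottom-row=0; cleared 1 line(s) (total 1); column heights now [1 1 0 0 0 0], max=1
Drop 3: L rot0 at col 2 lands with bottom-row=0; cleared 0 line(s) (total 1); column heights now [1 1 1 1 2 0], max=2
Drop 4: J rot1 at col 0 lands with bottom-row=1; cleared 0 line(s) (total 1); column heights now [4 4 1 1 2 0], max=4
Drop 5: Z rot0 at col 0 lands with bottom-row=4; cleared 0 line(s) (total 1); column heights now [6 6 5 1 2 0], max=6
Drop 6: O rot0 at col 2 lands with bottom-row=5; cleared 0 line(s) (total 1); column heights now [6 6 7 7 2 0], max=7

Answer: 6 6 7 7 2 0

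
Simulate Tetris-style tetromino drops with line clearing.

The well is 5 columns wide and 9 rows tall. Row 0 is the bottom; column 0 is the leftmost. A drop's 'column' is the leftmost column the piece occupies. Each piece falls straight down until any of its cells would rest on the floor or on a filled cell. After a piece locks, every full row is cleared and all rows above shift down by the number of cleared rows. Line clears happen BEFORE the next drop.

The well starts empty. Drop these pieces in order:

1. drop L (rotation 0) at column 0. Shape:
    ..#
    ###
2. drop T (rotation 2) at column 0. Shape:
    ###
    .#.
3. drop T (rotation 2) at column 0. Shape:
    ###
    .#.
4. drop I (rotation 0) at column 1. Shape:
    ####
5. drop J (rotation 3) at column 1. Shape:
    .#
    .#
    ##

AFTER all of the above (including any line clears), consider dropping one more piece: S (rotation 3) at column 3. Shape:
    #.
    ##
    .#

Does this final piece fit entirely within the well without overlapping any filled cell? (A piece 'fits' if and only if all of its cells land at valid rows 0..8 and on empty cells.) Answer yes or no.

Drop 1: L rot0 at col 0 lands with bottom-row=0; cleared 0 line(s) (total 0); column heights now [1 1 2 0 0], max=2
Drop 2: T rot2 at col 0 lands with bottom-row=1; cleared 0 line(s) (total 0); column heights now [3 3 3 0 0], max=3
Drop 3: T rot2 at col 0 lands with bottom-row=3; cleared 0 line(s) (total 0); column heights now [5 5 5 0 0], max=5
Drop 4: I rot0 at col 1 lands with bottom-row=5; cleared 0 line(s) (total 0); column heights now [5 6 6 6 6], max=6
Drop 5: J rot3 at col 1 lands with bottom-row=6; cleared 0 line(s) (total 0); column heights now [5 7 9 6 6], max=9
Test piece S rot3 at col 3 (width 2): heights before test = [5 7 9 6 6]; fits = True

Answer: yes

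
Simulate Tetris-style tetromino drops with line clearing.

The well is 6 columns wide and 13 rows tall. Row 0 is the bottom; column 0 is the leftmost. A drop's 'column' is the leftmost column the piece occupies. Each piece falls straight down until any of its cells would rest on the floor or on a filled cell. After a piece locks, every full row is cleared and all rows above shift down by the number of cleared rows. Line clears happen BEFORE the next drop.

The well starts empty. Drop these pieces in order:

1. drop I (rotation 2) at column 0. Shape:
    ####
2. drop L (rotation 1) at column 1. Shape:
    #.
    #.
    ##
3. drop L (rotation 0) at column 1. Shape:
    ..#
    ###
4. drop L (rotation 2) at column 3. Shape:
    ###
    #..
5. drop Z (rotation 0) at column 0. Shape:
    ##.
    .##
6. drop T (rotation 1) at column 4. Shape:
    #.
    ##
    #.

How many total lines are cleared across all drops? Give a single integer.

Answer: 0

Derivation:
Drop 1: I rot2 at col 0 lands with bottom-row=0; cleared 0 line(s) (total 0); column heights now [1 1 1 1 0 0], max=1
Drop 2: L rot1 at col 1 lands with bottom-row=1; cleared 0 line(s) (total 0); column heights now [1 4 2 1 0 0], max=4
Drop 3: L rot0 at col 1 lands with bottom-row=4; cleared 0 line(s) (total 0); column heights now [1 5 5 6 0 0], max=6
Drop 4: L rot2 at col 3 lands with bottom-row=6; cleared 0 line(s) (total 0); column heights now [1 5 5 8 8 8], max=8
Drop 5: Z rot0 at col 0 lands with bottom-row=5; cleared 0 line(s) (total 0); column heights now [7 7 6 8 8 8], max=8
Drop 6: T rot1 at col 4 lands with bottom-row=8; cleared 0 line(s) (total 0); column heights now [7 7 6 8 11 10], max=11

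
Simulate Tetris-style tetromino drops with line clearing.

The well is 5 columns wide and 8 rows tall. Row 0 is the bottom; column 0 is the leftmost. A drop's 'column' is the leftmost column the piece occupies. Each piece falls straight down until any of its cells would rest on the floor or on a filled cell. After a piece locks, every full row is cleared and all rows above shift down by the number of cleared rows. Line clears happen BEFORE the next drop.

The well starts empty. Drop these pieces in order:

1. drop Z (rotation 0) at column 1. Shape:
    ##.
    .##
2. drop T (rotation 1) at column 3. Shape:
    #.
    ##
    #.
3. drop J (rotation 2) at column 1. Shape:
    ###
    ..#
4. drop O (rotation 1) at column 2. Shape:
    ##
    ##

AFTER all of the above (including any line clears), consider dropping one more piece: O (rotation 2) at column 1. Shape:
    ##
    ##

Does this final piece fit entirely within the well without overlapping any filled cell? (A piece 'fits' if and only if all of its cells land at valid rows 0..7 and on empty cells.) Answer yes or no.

Drop 1: Z rot0 at col 1 lands with bottom-row=0; cleared 0 line(s) (total 0); column heights now [0 2 2 1 0], max=2
Drop 2: T rot1 at col 3 lands with bottom-row=1; cleared 0 line(s) (total 0); column heights now [0 2 2 4 3], max=4
Drop 3: J rot2 at col 1 lands with bottom-row=4; cleared 0 line(s) (total 0); column heights now [0 6 6 6 3], max=6
Drop 4: O rot1 at col 2 lands with bottom-row=6; cleared 0 line(s) (total 0); column heights now [0 6 8 8 3], max=8
Test piece O rot2 at col 1 (width 2): heights before test = [0 6 8 8 3]; fits = False

Answer: no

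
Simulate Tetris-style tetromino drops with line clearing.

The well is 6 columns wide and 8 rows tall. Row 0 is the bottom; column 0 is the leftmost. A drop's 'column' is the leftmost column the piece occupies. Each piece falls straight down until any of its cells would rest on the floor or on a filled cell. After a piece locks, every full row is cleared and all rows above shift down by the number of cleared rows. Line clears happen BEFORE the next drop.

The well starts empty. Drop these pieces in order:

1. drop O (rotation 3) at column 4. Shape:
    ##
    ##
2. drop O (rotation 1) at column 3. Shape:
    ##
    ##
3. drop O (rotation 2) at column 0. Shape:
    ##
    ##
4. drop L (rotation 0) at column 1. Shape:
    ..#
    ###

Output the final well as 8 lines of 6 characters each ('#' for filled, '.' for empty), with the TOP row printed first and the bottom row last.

Drop 1: O rot3 at col 4 lands with bottom-row=0; cleared 0 line(s) (total 0); column heights now [0 0 0 0 2 2], max=2
Drop 2: O rot1 at col 3 lands with bottom-row=2; cleared 0 line(s) (total 0); column heights now [0 0 0 4 4 2], max=4
Drop 3: O rot2 at col 0 lands with bottom-row=0; cleared 0 line(s) (total 0); column heights now [2 2 0 4 4 2], max=4
Drop 4: L rot0 at col 1 lands with bottom-row=4; cleared 0 line(s) (total 0); column heights now [2 5 5 6 4 2], max=6

Answer: ......
......
...#..
.###..
...##.
...##.
##..##
##..##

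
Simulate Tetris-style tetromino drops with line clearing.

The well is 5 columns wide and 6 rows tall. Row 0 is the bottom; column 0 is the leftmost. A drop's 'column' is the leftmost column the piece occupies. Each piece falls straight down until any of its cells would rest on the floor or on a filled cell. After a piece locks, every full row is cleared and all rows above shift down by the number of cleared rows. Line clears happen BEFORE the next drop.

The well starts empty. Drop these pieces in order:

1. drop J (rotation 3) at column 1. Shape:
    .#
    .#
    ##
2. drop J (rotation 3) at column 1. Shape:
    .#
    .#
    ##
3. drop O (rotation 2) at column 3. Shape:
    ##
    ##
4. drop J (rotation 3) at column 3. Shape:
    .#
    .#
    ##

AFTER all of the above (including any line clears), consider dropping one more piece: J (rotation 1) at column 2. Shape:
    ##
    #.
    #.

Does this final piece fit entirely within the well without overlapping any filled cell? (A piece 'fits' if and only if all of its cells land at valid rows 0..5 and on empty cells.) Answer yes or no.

Answer: no

Derivation:
Drop 1: J rot3 at col 1 lands with bottom-row=0; cleared 0 line(s) (total 0); column heights now [0 1 3 0 0], max=3
Drop 2: J rot3 at col 1 lands with bottom-row=3; cleared 0 line(s) (total 0); column heights now [0 4 6 0 0], max=6
Drop 3: O rot2 at col 3 lands with bottom-row=0; cleared 0 line(s) (total 0); column heights now [0 4 6 2 2], max=6
Drop 4: J rot3 at col 3 lands with bottom-row=2; cleared 0 line(s) (total 0); column heights now [0 4 6 3 5], max=6
Test piece J rot1 at col 2 (width 2): heights before test = [0 4 6 3 5]; fits = False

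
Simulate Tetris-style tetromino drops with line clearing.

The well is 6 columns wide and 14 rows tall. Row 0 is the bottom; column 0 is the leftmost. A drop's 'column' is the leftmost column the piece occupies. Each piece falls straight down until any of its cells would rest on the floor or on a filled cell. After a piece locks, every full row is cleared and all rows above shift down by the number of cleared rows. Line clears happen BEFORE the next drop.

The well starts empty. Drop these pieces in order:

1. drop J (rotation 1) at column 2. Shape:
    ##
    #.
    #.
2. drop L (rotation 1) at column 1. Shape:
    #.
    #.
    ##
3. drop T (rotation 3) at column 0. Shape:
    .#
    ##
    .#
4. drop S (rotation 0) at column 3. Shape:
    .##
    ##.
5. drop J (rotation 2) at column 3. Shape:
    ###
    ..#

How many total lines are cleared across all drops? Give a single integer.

Drop 1: J rot1 at col 2 lands with bottom-row=0; cleared 0 line(s) (total 0); column heights now [0 0 3 3 0 0], max=3
Drop 2: L rot1 at col 1 lands with bottom-row=3; cleared 0 line(s) (total 0); column heights now [0 6 4 3 0 0], max=6
Drop 3: T rot3 at col 0 lands with bottom-row=6; cleared 0 line(s) (total 0); column heights now [8 9 4 3 0 0], max=9
Drop 4: S rot0 at col 3 lands with bottom-row=3; cleared 0 line(s) (total 0); column heights now [8 9 4 4 5 5], max=9
Drop 5: J rot2 at col 3 lands with bottom-row=5; cleared 0 line(s) (total 0); column heights now [8 9 4 7 7 7], max=9

Answer: 0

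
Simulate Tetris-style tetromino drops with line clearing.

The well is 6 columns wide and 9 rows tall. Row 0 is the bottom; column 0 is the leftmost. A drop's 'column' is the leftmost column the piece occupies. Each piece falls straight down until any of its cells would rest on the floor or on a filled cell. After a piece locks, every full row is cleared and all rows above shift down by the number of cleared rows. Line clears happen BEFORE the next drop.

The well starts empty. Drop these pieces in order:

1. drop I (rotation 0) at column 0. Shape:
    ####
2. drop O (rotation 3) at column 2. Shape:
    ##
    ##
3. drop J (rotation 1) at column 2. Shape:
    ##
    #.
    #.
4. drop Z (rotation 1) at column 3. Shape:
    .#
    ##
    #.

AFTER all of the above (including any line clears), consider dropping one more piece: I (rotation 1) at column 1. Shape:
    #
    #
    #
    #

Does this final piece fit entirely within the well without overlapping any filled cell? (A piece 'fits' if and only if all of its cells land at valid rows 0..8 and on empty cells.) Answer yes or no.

Answer: yes

Derivation:
Drop 1: I rot0 at col 0 lands with bottom-row=0; cleared 0 line(s) (total 0); column heights now [1 1 1 1 0 0], max=1
Drop 2: O rot3 at col 2 lands with bottom-row=1; cleared 0 line(s) (total 0); column heights now [1 1 3 3 0 0], max=3
Drop 3: J rot1 at col 2 lands with bottom-row=3; cleared 0 line(s) (total 0); column heights now [1 1 6 6 0 0], max=6
Drop 4: Z rot1 at col 3 lands with bottom-row=6; cleared 0 line(s) (total 0); column heights now [1 1 6 8 9 0], max=9
Test piece I rot1 at col 1 (width 1): heights before test = [1 1 6 8 9 0]; fits = True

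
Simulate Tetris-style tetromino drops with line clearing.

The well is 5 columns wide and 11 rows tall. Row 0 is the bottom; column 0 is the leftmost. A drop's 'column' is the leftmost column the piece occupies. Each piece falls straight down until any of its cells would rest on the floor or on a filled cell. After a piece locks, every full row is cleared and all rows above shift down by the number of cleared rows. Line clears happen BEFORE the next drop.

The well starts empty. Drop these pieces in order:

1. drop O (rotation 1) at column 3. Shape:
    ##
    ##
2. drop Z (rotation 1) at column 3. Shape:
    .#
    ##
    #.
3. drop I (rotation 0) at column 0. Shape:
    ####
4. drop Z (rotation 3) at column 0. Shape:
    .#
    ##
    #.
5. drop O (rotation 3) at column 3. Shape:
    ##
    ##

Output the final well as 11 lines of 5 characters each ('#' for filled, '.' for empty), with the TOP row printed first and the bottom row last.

Answer: .....
.....
.....
.....
.....
...##
...##
...##
.#.#.
##.##
#..##

Derivation:
Drop 1: O rot1 at col 3 lands with bottom-row=0; cleared 0 line(s) (total 0); column heights now [0 0 0 2 2], max=2
Drop 2: Z rot1 at col 3 lands with bottom-row=2; cleared 0 line(s) (total 0); column heights now [0 0 0 4 5], max=5
Drop 3: I rot0 at col 0 lands with bottom-row=4; cleared 1 line(s) (total 1); column heights now [0 0 0 4 4], max=4
Drop 4: Z rot3 at col 0 lands with bottom-row=0; cleared 0 line(s) (total 1); column heights now [2 3 0 4 4], max=4
Drop 5: O rot3 at col 3 lands with bottom-row=4; cleared 0 line(s) (total 1); column heights now [2 3 0 6 6], max=6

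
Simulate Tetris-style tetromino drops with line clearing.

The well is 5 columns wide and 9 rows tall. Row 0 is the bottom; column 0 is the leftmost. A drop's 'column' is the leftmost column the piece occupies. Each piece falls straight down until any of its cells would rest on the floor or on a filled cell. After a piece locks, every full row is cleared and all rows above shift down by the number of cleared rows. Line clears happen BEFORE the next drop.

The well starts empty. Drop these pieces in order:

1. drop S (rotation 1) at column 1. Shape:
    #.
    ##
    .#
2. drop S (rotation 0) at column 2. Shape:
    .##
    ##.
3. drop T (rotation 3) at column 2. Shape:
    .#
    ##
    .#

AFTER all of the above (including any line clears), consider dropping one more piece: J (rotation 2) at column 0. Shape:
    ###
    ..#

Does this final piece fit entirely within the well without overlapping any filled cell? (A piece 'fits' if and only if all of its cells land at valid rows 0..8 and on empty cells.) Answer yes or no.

Drop 1: S rot1 at col 1 lands with bottom-row=0; cleared 0 line(s) (total 0); column heights now [0 3 2 0 0], max=3
Drop 2: S rot0 at col 2 lands with bottom-row=2; cleared 0 line(s) (total 0); column heights now [0 3 3 4 4], max=4
Drop 3: T rot3 at col 2 lands with bottom-row=4; cleared 0 line(s) (total 0); column heights now [0 3 6 7 4], max=7
Test piece J rot2 at col 0 (width 3): heights before test = [0 3 6 7 4]; fits = True

Answer: yes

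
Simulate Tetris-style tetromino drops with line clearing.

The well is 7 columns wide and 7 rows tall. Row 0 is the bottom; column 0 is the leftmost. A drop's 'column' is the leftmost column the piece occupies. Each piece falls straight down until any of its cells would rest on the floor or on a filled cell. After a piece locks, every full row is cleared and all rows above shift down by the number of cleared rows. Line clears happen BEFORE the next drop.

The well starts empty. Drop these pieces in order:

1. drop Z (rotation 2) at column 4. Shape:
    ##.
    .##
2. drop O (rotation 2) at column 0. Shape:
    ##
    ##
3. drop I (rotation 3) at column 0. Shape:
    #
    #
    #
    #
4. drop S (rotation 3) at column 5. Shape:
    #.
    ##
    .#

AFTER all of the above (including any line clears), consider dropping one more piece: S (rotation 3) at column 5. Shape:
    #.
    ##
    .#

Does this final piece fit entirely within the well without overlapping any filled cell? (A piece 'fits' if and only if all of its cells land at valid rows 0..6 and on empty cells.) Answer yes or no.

Drop 1: Z rot2 at col 4 lands with bottom-row=0; cleared 0 line(s) (total 0); column heights now [0 0 0 0 2 2 1], max=2
Drop 2: O rot2 at col 0 lands with bottom-row=0; cleared 0 line(s) (total 0); column heights now [2 2 0 0 2 2 1], max=2
Drop 3: I rot3 at col 0 lands with bottom-row=2; cleared 0 line(s) (total 0); column heights now [6 2 0 0 2 2 1], max=6
Drop 4: S rot3 at col 5 lands with bottom-row=1; cleared 0 line(s) (total 0); column heights now [6 2 0 0 2 4 3], max=6
Test piece S rot3 at col 5 (width 2): heights before test = [6 2 0 0 2 4 3]; fits = True

Answer: yes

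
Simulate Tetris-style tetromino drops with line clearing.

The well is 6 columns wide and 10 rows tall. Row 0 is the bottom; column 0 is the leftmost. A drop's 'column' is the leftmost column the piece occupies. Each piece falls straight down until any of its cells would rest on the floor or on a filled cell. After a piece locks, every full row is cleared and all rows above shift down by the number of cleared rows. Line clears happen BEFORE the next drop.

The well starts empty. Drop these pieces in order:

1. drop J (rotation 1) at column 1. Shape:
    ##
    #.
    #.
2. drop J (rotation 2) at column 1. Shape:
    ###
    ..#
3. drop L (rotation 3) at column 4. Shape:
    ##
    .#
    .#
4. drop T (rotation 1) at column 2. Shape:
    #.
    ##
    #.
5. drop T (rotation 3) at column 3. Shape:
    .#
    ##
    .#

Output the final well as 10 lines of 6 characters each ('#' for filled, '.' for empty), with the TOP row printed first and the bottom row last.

Answer: ......
......
....#.
..###.
..###.
..#...
.###..
.#####
.#...#
.#...#

Derivation:
Drop 1: J rot1 at col 1 lands with bottom-row=0; cleared 0 line(s) (total 0); column heights now [0 3 3 0 0 0], max=3
Drop 2: J rot2 at col 1 lands with bottom-row=2; cleared 0 line(s) (total 0); column heights now [0 4 4 4 0 0], max=4
Drop 3: L rot3 at col 4 lands with bottom-row=0; cleared 0 line(s) (total 0); column heights now [0 4 4 4 3 3], max=4
Drop 4: T rot1 at col 2 lands with bottom-row=4; cleared 0 line(s) (total 0); column heights now [0 4 7 6 3 3], max=7
Drop 5: T rot3 at col 3 lands with bottom-row=5; cleared 0 line(s) (total 0); column heights now [0 4 7 7 8 3], max=8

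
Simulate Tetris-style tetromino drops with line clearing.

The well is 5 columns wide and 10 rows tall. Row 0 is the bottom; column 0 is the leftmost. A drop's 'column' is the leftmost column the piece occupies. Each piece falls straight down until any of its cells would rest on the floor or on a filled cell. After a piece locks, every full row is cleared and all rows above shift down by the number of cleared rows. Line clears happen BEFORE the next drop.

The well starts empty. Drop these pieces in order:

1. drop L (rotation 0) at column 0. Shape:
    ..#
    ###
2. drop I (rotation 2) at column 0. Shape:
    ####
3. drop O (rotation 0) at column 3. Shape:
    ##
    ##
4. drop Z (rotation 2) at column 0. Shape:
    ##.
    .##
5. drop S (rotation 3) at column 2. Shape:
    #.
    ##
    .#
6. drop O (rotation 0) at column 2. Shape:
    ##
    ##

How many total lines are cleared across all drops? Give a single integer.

Answer: 0

Derivation:
Drop 1: L rot0 at col 0 lands with bottom-row=0; cleared 0 line(s) (total 0); column heights now [1 1 2 0 0], max=2
Drop 2: I rot2 at col 0 lands with bottom-row=2; cleared 0 line(s) (total 0); column heights now [3 3 3 3 0], max=3
Drop 3: O rot0 at col 3 lands with bottom-row=3; cleared 0 line(s) (total 0); column heights now [3 3 3 5 5], max=5
Drop 4: Z rot2 at col 0 lands with bottom-row=3; cleared 0 line(s) (total 0); column heights now [5 5 4 5 5], max=5
Drop 5: S rot3 at col 2 lands with bottom-row=5; cleared 0 line(s) (total 0); column heights now [5 5 8 7 5], max=8
Drop 6: O rot0 at col 2 lands with bottom-row=8; cleared 0 line(s) (total 0); column heights now [5 5 10 10 5], max=10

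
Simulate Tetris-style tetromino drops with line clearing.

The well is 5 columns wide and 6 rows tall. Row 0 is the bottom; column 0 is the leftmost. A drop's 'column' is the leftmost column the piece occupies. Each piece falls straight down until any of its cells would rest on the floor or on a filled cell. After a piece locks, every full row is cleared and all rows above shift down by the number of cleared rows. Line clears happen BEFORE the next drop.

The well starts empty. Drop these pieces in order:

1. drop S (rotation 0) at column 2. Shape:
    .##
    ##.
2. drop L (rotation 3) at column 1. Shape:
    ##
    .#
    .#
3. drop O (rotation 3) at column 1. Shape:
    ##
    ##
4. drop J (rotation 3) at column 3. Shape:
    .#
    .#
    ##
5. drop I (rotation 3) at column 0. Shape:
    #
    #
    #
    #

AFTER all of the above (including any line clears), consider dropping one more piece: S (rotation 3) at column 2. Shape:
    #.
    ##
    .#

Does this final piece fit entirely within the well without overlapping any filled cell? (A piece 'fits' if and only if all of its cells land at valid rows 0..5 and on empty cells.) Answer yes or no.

Drop 1: S rot0 at col 2 lands with bottom-row=0; cleared 0 line(s) (total 0); column heights now [0 0 1 2 2], max=2
Drop 2: L rot3 at col 1 lands with bottom-row=1; cleared 0 line(s) (total 0); column heights now [0 4 4 2 2], max=4
Drop 3: O rot3 at col 1 lands with bottom-row=4; cleared 0 line(s) (total 0); column heights now [0 6 6 2 2], max=6
Drop 4: J rot3 at col 3 lands with bottom-row=2; cleared 0 line(s) (total 0); column heights now [0 6 6 3 5], max=6
Drop 5: I rot3 at col 0 lands with bottom-row=0; cleared 0 line(s) (total 0); column heights now [4 6 6 3 5], max=6
Test piece S rot3 at col 2 (width 2): heights before test = [4 6 6 3 5]; fits = False

Answer: no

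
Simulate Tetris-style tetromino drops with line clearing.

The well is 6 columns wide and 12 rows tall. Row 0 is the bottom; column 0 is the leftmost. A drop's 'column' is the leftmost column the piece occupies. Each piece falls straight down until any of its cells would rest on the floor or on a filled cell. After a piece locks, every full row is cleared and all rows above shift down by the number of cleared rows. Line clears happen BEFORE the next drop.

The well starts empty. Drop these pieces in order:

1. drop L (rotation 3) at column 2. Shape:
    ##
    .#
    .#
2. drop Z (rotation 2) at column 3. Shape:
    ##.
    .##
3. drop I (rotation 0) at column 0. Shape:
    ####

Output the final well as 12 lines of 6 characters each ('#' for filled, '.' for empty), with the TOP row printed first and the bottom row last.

Drop 1: L rot3 at col 2 lands with bottom-row=0; cleared 0 line(s) (total 0); column heights now [0 0 3 3 0 0], max=3
Drop 2: Z rot2 at col 3 lands with bottom-row=2; cleared 0 line(s) (total 0); column heights now [0 0 3 4 4 3], max=4
Drop 3: I rot0 at col 0 lands with bottom-row=4; cleared 0 line(s) (total 0); column heights now [5 5 5 5 4 3], max=5

Answer: ......
......
......
......
......
......
......
####..
...##.
..####
...#..
...#..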